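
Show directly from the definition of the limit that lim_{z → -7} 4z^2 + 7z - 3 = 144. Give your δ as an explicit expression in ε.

δ = min(1, ε/53)

Let ε > 0 be given. We want δ > 0 such that 0 < |z + 7| < δ implies |(4z^2 + 7z - 3) − 144| < ε.
(4z^2 + 7z - 3) − 144 = 4z^2 + 7z - 147 = (z + 7)(4z - 21).
So |(4z^2 + 7z - 3) − 144| = |z + 7|·|4z - 21|.
Require δ ≤ 1. Then |z + 7| < 1 gives |z| < 8, and by the triangle inequality |4z - 21| ≤ 4·8 + 21 = 53.
Hence |(4z^2 + 7z - 3) − 144| ≤ 53|z + 7| < ε provided |z + 7| < ε/53.
Choosing δ = min(1, ε/53) ensures both conditions, hence |(4z^2 + 7z - 3) − 144| < ε.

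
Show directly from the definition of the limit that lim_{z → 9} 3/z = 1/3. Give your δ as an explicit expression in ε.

Let ε > 0. We seek δ > 0 such that 0 < |z − 9| < δ implies |3/z − (1/3)| < ε.
|3/z − (1/3)| = 3·|9 − z|/(9·|z|) = 3|z − 9|/(9|z|).
Restrict δ ≤ 9/2. Then |z − 9| < 9/2 gives |z| > 9/2, so 9|z| > 81/2.
Then |3/z − (1/3)| < 3|z − 9|/(81/2), which is < ε when |z − 9| < (27/2)ε.
Take δ = min(9/2, (27/2)ε). Then 0 < |z − 9| < δ gives both |z − 9| < 9/2 and |z − 9| < (27/2)ε, so |3/z − (1/3)| < ε.

δ = min(9/2, (27/2)ε)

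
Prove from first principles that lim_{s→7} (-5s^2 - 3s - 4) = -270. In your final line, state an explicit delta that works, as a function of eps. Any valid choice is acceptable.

delta = min(1, eps/78)

Fix eps > 0. We want delta > 0 such that 0 < |s − 7| < delta implies |(-5s^2 - 3s - 4) + 270| < eps.
(-5s^2 - 3s - 4) + 270 = -5s^2 - 3s + 266 = (s − 7)(-5s - 38).
So |(-5s^2 - 3s - 4) + 270| = |s − 7|·|-5s - 38|.
Require delta ≤ 1. Then |s − 7| < 1 gives |s| < 8, and by the triangle inequality |-5s - 38| ≤ 5·8 + 38 = 78.
Hence |(-5s^2 - 3s - 4) + 270| ≤ 78|s − 7| < eps provided |s − 7| < eps/78.
Take delta = min(1, eps/78). Then 0 < |s − 7| < delta gives both |s − 7| < 1 and |s − 7| < eps/78, so |(-5s^2 - 3s - 4) + 270| < eps.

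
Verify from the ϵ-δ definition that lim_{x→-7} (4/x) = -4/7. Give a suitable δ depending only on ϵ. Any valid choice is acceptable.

Fix ϵ > 0. We seek δ > 0 such that 0 < |x + 7| < δ implies |4/x + 4/7| < ϵ.
|4/x + 4/7| = 4·|-7 − x|/(7·|x|) = 4|x + 7|/(7|x|).
Restrict δ ≤ 7/2. Then |x + 7| < 7/2 gives |x| > 7/2, so 7|x| > 49/2.
Then |4/x + 4/7| < 4|x + 7|/(49/2), which is < ϵ when |x + 7| < (49/8)ϵ.
Take δ = min(7/2, (49/8)ϵ). Then 0 < |x + 7| < δ gives both |x + 7| < 7/2 and |x + 7| < (49/8)ϵ, so |4/x + 4/7| < ϵ.

δ = min(7/2, (49/8)ϵ)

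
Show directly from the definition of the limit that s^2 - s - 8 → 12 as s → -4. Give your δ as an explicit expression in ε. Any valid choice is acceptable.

δ = min(1, ε/10)

Suppose ε > 0. We want δ > 0 such that 0 < |s + 4| < δ implies |(s^2 - s - 8) − 12| < ε.
(s^2 - s - 8) − 12 = s^2 - s - 20 = (s + 4)(s - 5).
So |(s^2 - s - 8) − 12| = |s + 4|·|s - 5|.
Assume first that |s + 4| < 1, so |s| < 5. Then |s - 5| ≤ 5 + 5 = 10.
Hence |(s^2 - s - 8) − 12| ≤ 10|s + 4| < ε provided |s + 4| < ε/10.
Take δ = min(1, ε/10). Then 0 < |s + 4| < δ gives both |s + 4| < 1 and |s + 4| < ε/10, so |(s^2 - s - 8) − 12| < ε.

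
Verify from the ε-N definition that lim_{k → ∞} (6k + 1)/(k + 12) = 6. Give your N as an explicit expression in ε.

Suppose ε > 0. For k ≥ 1, |(6k + 1)/(k + 12) − 6| = |-71|/((k + 12)) = 71/((k + 12)).
Since k + 12 ≥ k for k ≥ 1, this is ≤ 71/(k) = 71/k.
So |(6k + 1)/(k + 12) − 6| < ε whenever k > 71/ε.
Take N = 71/ε. If k > N then |(6k + 1)/(k + 12) − 6| ≤ 71/k < ε.

N = 71/ε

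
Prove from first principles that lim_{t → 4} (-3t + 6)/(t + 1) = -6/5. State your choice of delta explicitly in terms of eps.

Let eps > 0. We want delta > 0 with 0 < |t − 4| < delta ⇒ |(-3t + 6)/(t + 1) + 6/5| < eps.
Combining over a common denominator, (-3t + 6)/(t + 1) + 6/5 = [(-3t + 6)·5 − (-6)·(t + 1)] / [5·(t + 1)] = -9(t − 4) / (5(t + 1)).
So |(-3t + 6)/(t + 1) + 6/5| = 9|t − 4| / (5·|t + 1|).
Restrict delta ≤ 5/2. Then |t − 4| < 5/2 gives |t + 1| = |(t − 4) + 5| ≥ 5 − 5/2 = 5/2.
Hence |(-3t + 6)/(t + 1) + 6/5| < 9|t − 4|/(5·(5/2)) = (18/25)|t − 4|, which is < eps once |t − 4| < (25/18)eps.
Take delta = min(5/2, (25/18)eps). Then 0 < |t − 4| < delta forces both bounds, so |(-3t + 6)/(t + 1) + 6/5| < eps.

delta = min(5/2, (25/18)eps)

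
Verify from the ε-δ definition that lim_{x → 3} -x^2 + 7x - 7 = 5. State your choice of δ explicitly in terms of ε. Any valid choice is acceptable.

Let ε > 0. We want δ > 0 such that 0 < |x − 3| < δ implies |(-x^2 + 7x - 7) − 5| < ε.
(-x^2 + 7x - 7) − 5 = -x^2 + 7x - 12 = (x − 3)(-x + 4).
So |(-x^2 + 7x - 7) − 5| = |x − 3|·|-x + 4|.
Require δ ≤ 2. Then |x − 3| < 2 gives |x| < 5, and by the triangle inequality |-x + 4| ≤ 5 + 4 = 9.
Hence |(-x^2 + 7x - 7) − 5| ≤ 9|x − 3| < ε provided |x − 3| < ε/9.
Choosing δ = min(2, ε/9) ensures both conditions, hence |(-x^2 + 7x - 7) − 5| < ε.

δ = min(2, ε/9)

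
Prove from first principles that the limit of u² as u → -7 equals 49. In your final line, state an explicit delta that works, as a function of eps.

delta = min(2, eps/16)

Suppose eps > 0. We seek delta > 0 with 0 < |u + 7| < delta ⇒ |u² − 49| < eps.
Factor: u² − 49 = (u + 7)(u - 7), so |u² − 49| = |u + 7|·|u - 7|.
Restrict delta ≤ 2. Then |u + 7| < 2 gives |u| < 9, so by the triangle inequality |u - 7| ≤ 9 + 7 = 16.
Hence |u² − 49| ≤ 16|u + 7|, which is < eps once |u + 7| < eps/16.
Take delta = min(2, eps/16). If 0 < |u + 7| < delta then both bounds hold and |u² − 49| ≤ 16|u + 7| < 16·(eps/16) = eps.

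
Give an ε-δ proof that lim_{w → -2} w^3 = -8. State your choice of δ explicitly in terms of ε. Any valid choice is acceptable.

Fix ε > 0. We seek δ > 0 with 0 < |w + 2| < δ ⇒ |w^3 + 8| < ε.
Factor: w^3 + 8 = (w + 2)(w^2 - 2w + 4), so |w^3 + 8| = |w + 2|·|w^2 - 2w + 4|.
Restrict δ ≤ 2. Then |w + 2| < 2 gives |w| < 4, so by the triangle inequality |w^2 - 2w + 4| ≤ 4^2 + 2·4 + 4 = 28.
Hence |w^3 + 8| ≤ 28|w + 2|, which is < ε once |w + 2| < ε/28.
Take δ = min(2, ε/28). If 0 < |w + 2| < δ then both bounds hold and |w^3 + 8| ≤ 28|w + 2| < 28·(ε/28) = ε.

δ = min(2, ε/28)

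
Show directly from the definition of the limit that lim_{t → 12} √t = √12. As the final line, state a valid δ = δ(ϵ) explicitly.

Let ϵ > 0. We want δ > 0 such that 0 < |t − 12| < δ implies |√t − √12| < ϵ.
Multiplying by the conjugate, |√t − √12| = |t − 12|/(√t + √12).
Restrict δ ≤ 12 so that |t − 12| < 12 forces t > 0, and then √t + √12 > √12.
Hence |√t − √12| < |t − 12|/√12, which is < ϵ once |t − 12| < √12·ϵ.
Take δ = min(12, √12·ϵ). If 0 < |t − 12| < δ then t > 0 and |√t − √12| < |t − 12|/√12 < ϵ.

δ = min(12, √12·ϵ)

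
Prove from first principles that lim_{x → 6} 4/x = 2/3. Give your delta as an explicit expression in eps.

Let eps > 0 be given. We seek delta > 0 such that 0 < |x − 6| < delta implies |4/x − (2/3)| < eps.
|4/x − (2/3)| = 4·|6 − x|/(6·|x|) = 4|x − 6|/(6|x|).
Require delta ≤ 3 so that |x| > 6 − 3 = 3, hence 6|x| > 18.
Then |4/x − (2/3)| < 4|x − 6|/18, which is < eps when |x − 6| < (9/2)eps.
Take delta = min(3, (9/2)eps). Then 0 < |x − 6| < delta gives both |x − 6| < 3 and |x − 6| < (9/2)eps, so |4/x − (2/3)| < eps.

delta = min(3, (9/2)eps)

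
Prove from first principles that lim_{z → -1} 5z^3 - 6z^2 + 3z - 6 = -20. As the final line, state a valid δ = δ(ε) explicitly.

δ = min(2, ε/92)

Let ε > 0. We want δ > 0 such that 0 < |z + 1| < δ implies |(5z^3 - 6z^2 + 3z - 6) + 20| < ε.
(5z^3 - 6z^2 + 3z - 6) + 20 = 5z^3 - 6z^2 + 3z + 14 = (z + 1)(5z^2 - 11z + 14).
So |(5z^3 - 6z^2 + 3z - 6) + 20| = |z + 1|·|5z^2 - 11z + 14|.
Assume first that |z + 1| < 2, so |z| < 3. Then |5z^2 - 11z + 14| ≤ 5·3^2 + 11·3 + 14 = 92.
Hence |(5z^3 - 6z^2 + 3z - 6) + 20| ≤ 92|z + 1| < ε provided |z + 1| < ε/92.
Choosing δ = min(2, ε/92) ensures both conditions, hence |(5z^3 - 6z^2 + 3z - 6) + 20| < ε.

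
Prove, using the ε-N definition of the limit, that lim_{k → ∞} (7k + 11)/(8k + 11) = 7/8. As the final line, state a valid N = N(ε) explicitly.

Let ε > 0. For k ≥ 1, |(7k + 11)/(8k + 11) − (7/8)| = |11|/(8(8k + 11)) = 11/(8(8k + 11)).
Since 8k + 11 ≥ 8k for k ≥ 1, this is ≤ 11/(8·8k) = (11/64)/k.
So |(7k + 11)/(8k + 11) − (7/8)| < ε whenever k > (11/64)/ε.
Take N = (11/64)/ε. If k > N then |(7k + 11)/(8k + 11) − (7/8)| ≤ (11/64)/k < ε.

N = (11/64)/ε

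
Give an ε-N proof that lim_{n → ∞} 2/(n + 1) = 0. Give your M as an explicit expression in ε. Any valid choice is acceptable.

Suppose ε > 0. For n ≥ 1, |2/(n + 1) − 0| = 2/(n + 1) ≤ 2/n.
We need 2/n < ε, i.e. n > 2/ε.
Take M = 2/ε. If n > M then |2/(n + 1)| ≤ 2/n < ε.

M = 2/ε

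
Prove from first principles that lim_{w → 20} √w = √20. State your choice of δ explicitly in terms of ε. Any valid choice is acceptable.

Let ε > 0. We want δ > 0 such that 0 < |w − 20| < δ implies |√w − √20| < ε.
Rationalise: √w − √20 = (w − 20)/(√w + √20), so |√w − √20| = |w − 20|/(√w + √20).
Restrict δ ≤ 20 so that |w − 20| < 20 forces w > 0, and then √w + √20 > √20.
Hence |√w − √20| < |w − 20|/√20, which is < ε once |w − 20| < √20·ε.
Take δ = min(20, √20·ε). If 0 < |w − 20| < δ then w > 0 and |√w − √20| < |w − 20|/√20 < ε.

δ = min(20, √20·ε)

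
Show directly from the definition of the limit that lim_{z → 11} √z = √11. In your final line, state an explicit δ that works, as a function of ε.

δ = min(11, √11·ε)

Fix ε > 0. We want δ > 0 such that 0 < |z − 11| < δ implies |√z − √11| < ε.
Multiplying by the conjugate, |√z − √11| = |z − 11|/(√z + √11).
Restrict δ ≤ 11 so that |z − 11| < 11 forces z > 0, and then √z + √11 > √11.
Hence |√z − √11| < |z − 11|/√11, which is < ε once |z − 11| < √11·ε.
Take δ = min(11, √11·ε). If 0 < |z − 11| < δ then z > 0 and |√z − √11| < |z − 11|/√11 < ε.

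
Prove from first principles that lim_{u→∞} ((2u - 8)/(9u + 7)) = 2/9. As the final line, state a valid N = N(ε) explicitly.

Let ε > 0 be given. We seek N > 0 such that u > N implies |(2u - 8)/(9u + 7) − (2/9)| < ε.
(2u - 8)/(9u + 7) − (2/9) = (9(2u - 8) − 2(9u + 7)) / (9(9u + 7)) = -86/(9(9u + 7)).
For u > 0 we have 9u + 7 > 9u, so |(2u - 8)/(9u + 7) − (2/9)| = 86/(9(9u + 7)) < 86/(9·9u) = (86/81)/u.
Thus |(2u - 8)/(9u + 7) − (2/9)| < ε whenever u > (86/81)/ε.
Take N = (86/81)/ε. If u > N then |(2u - 8)/(9u + 7) − (2/9)| < (86/81)/u < ε.

N = (86/81)/ε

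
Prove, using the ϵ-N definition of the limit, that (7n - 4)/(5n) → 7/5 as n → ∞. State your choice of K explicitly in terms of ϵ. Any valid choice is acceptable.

K = (4/5)/ϵ

Fix ϵ > 0. For n ≥ 1, |(7n - 4)/(5n) − (7/5)| = |-20|/(5(5n)) = 20/(5(5n)).
Since 5n ≥ 5n for n ≥ 1, this is ≤ 20/(5·5n) = (4/5)/n.
So |(7n - 4)/(5n) − (7/5)| < ϵ whenever n > (4/5)/ϵ.
Take K = (4/5)/ϵ. If n > K then |(7n - 4)/(5n) − (7/5)| ≤ (4/5)/n < ϵ.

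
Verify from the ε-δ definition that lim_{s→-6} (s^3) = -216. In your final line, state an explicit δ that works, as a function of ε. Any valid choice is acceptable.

Suppose ε > 0. We seek δ > 0 with 0 < |s + 6| < δ ⇒ |s^3 + 216| < ε.
Factor: s^3 + 216 = (s + 6)(s^2 - 6s + 36), so |s^3 + 216| = |s + 6|·|s^2 - 6s + 36|.
Restrict δ ≤ 1. Then |s + 6| < 1 gives |s| < 7, so by the triangle inequality |s^2 - 6s + 36| ≤ 7^2 + 6·7 + 36 = 127.
Hence |s^3 + 216| ≤ 127|s + 6|, which is < ε once |s + 6| < ε/127.
Take δ = min(1, ε/127). If 0 < |s + 6| < δ then both bounds hold and |s^3 + 216| ≤ 127|s + 6| < 127·(ε/127) = ε.

δ = min(1, ε/127)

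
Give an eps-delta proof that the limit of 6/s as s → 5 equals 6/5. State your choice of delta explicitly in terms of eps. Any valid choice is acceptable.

Let eps > 0 be given. We seek delta > 0 such that 0 < |s − 5| < delta implies |6/s − (6/5)| < eps.
|6/s − (6/5)| = 6·|5 − s|/(5·|s|) = 6|s − 5|/(5|s|).
Require delta ≤ 5/2 so that |s| > 5 − 5/2 = 5/2, hence 5|s| > 25/2.
Then |6/s − (6/5)| < 6|s − 5|/(25/2), which is < eps when |s − 5| < (25/12)eps.
Take delta = min(5/2, (25/12)eps). Then 0 < |s − 5| < delta gives both |s − 5| < 5/2 and |s − 5| < (25/12)eps, so |6/s − (6/5)| < eps.

delta = min(5/2, (25/12)eps)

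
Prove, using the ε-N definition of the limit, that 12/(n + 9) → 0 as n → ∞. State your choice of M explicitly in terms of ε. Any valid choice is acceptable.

M = 12/ε

Let ε > 0 be given. For n ≥ 1, |12/(n + 9) − 0| = 12/(n + 9) ≤ 12/n.
We need 12/n < ε, i.e. n > 12/ε.
Take M = 12/ε. If n > M then |12/(n + 9)| ≤ 12/n < ε.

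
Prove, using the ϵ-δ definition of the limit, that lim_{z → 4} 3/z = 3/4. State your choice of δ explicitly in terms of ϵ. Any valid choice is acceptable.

δ = min(2, (8/3)ϵ)

Suppose ϵ > 0. We seek δ > 0 such that 0 < |z − 4| < δ implies |3/z − (3/4)| < ϵ.
|3/z − (3/4)| = 3·|4 − z|/(4·|z|) = 3|z − 4|/(4|z|).
Restrict δ ≤ 2. Then |z − 4| < 2 gives |z| > 2, so 4|z| > 8.
Then |3/z − (3/4)| < 3|z − 4|/8, which is < ϵ when |z − 4| < (8/3)ϵ.
Take δ = min(2, (8/3)ϵ). Then 0 < |z − 4| < δ gives both |z − 4| < 2 and |z − 4| < (8/3)ϵ, so |3/z − (3/4)| < ϵ.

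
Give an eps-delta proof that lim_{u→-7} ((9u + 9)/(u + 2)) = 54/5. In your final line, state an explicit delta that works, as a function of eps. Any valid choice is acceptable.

delta = min(5/2, (25/18)eps)

Let eps > 0. We want delta > 0 with 0 < |u + 7| < delta ⇒ |(9u + 9)/(u + 2) − (54/5)| < eps.
Combining over a common denominator, (9u + 9)/(u + 2) − (54/5) = [(9u + 9)·(-5) − (-54)·(u + 2)] / [(-5)·(u + 2)] = 9(u + 7) / ((-5)(u + 2)).
So |(9u + 9)/(u + 2) − (54/5)| = 9|u + 7| / (5·|u + 2|).
Restrict delta ≤ 5/2. Then |u + 7| < 5/2 gives |u + 2| = |(u + 7) + (-5)| ≥ 5 − 5/2 = 5/2.
Hence |(9u + 9)/(u + 2) − (54/5)| < 9|u + 7|/(5·(5/2)) = (18/25)|u + 7|, which is < eps once |u + 7| < (25/18)eps.
Take delta = min(5/2, (25/18)eps). Then 0 < |u + 7| < delta forces both bounds, so |(9u + 9)/(u + 2) − (54/5)| < eps.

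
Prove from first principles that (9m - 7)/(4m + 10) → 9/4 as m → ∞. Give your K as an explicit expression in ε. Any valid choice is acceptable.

Let ε > 0 be given. For m ≥ 1, |(9m - 7)/(4m + 10) − (9/4)| = |-118|/(4(4m + 10)) = 118/(4(4m + 10)).
Since 4m + 10 ≥ 4m for m ≥ 1, this is ≤ 118/(4·4m) = (59/8)/m.
So |(9m - 7)/(4m + 10) − (9/4)| < ε whenever m > (59/8)/ε.
Take K = (59/8)/ε. If m > K then |(9m - 7)/(4m + 10) − (9/4)| ≤ (59/8)/m < ε.

K = (59/8)/ε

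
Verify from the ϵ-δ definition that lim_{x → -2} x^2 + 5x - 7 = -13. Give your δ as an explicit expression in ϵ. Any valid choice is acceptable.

Let ϵ > 0 be given. We want δ > 0 such that 0 < |x + 2| < δ implies |(x^2 + 5x - 7) + 13| < ϵ.
(x^2 + 5x - 7) + 13 = x^2 + 5x + 6 = (x + 2)(x + 3).
So |(x^2 + 5x - 7) + 13| = |x + 2|·|x + 3|.
Require δ ≤ 2. Then |x + 2| < 2 gives |x| < 4, and by the triangle inequality |x + 3| ≤ 4 + 3 = 7.
Hence |(x^2 + 5x - 7) + 13| ≤ 7|x + 2| < ϵ provided |x + 2| < ϵ/7.
Take δ = min(2, ϵ/7). Then 0 < |x + 2| < δ gives both |x + 2| < 2 and |x + 2| < ϵ/7, so |(x^2 + 5x - 7) + 13| < ϵ.

δ = min(2, ϵ/7)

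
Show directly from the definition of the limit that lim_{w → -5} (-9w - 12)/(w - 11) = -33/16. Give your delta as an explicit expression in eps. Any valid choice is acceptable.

Fix eps > 0. We want delta > 0 with 0 < |w + 5| < delta ⇒ |(-9w - 12)/(w - 11) + 33/16| < eps.
Combining over a common denominator, (-9w - 12)/(w - 11) + 33/16 = [(-9w - 12)·(-16) − 33·(w - 11)] / [(-16)·(w - 11)] = 111(w + 5) / ((-16)(w - 11)).
So |(-9w - 12)/(w - 11) + 33/16| = 111|w + 5| / (16·|w − 11|).
Require delta ≤ 8, so |w − 11| ≥ |-16| − |w + 5| > 16 − 8 = 8.
Hence |(-9w - 12)/(w - 11) + 33/16| < 111|w + 5|/(16·8) = (111/128)|w + 5|, which is < eps once |w + 5| < (128/111)eps.
Take delta = min(8, (128/111)eps). Then 0 < |w + 5| < delta forces both bounds, so |(-9w - 12)/(w - 11) + 33/16| < eps.

delta = min(8, (128/111)eps)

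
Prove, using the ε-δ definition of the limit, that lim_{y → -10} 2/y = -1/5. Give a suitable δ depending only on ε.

Let ε > 0 be given. We seek δ > 0 such that 0 < |y + 10| < δ implies |2/y + 1/5| < ε.
|2/y + 1/5| = 2·|-10 − y|/(10·|y|) = 2|y + 10|/(10|y|).
Restrict δ ≤ 5. Then |y + 10| < 5 gives |y| > 5, so 10|y| > 50.
Then |2/y + 1/5| < 2|y + 10|/50, which is < ε when |y + 10| < 25ε.
Take δ = min(5, 25ε). Then 0 < |y + 10| < δ gives both |y + 10| < 5 and |y + 10| < 25ε, so |2/y + 1/5| < ε.

δ = min(5, 25ε)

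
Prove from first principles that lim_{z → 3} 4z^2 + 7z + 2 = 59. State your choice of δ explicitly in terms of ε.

Let ε > 0. We want δ > 0 such that 0 < |z − 3| < δ implies |(4z^2 + 7z + 2) − 59| < ε.
(4z^2 + 7z + 2) − 59 = 4z^2 + 7z - 57 = (z − 3)(4z + 19).
So |(4z^2 + 7z + 2) − 59| = |z − 3|·|4z + 19|.
Require δ ≤ 2. Then |z − 3| < 2 gives |z| < 5, and by the triangle inequality |4z + 19| ≤ 4·5 + 19 = 39.
Hence |(4z^2 + 7z + 2) − 59| ≤ 39|z − 3| < ε provided |z − 3| < ε/39.
Take δ = min(2, ε/39). Then 0 < |z − 3| < δ gives both |z − 3| < 2 and |z − 3| < ε/39, so |(4z^2 + 7z + 2) − 59| < ε.

δ = min(2, ε/39)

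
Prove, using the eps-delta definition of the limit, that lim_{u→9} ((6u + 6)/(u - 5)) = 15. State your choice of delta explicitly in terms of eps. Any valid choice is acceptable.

delta = min(2, (2/9)eps)

Let eps > 0. We want delta > 0 with 0 < |u − 9| < delta ⇒ |(6u + 6)/(u - 5) − 15| < eps.
Combining over a common denominator, (6u + 6)/(u - 5) − 15 = [(6u + 6)·4 − 60·(u - 5)] / [4·(u - 5)] = -36(u − 9) / (4(u - 5)).
So |(6u + 6)/(u - 5) − 15| = 36|u − 9| / (4·|u − 5|).
Require delta ≤ 2, so |u − 5| ≥ |4| − |u − 9| > 4 − 2 = 2.
Hence |(6u + 6)/(u - 5) − 15| < 36|u − 9|/(4·2) = (9/2)|u − 9|, which is < eps once |u − 9| < (2/9)eps.
Take delta = min(2, (2/9)eps). Then 0 < |u − 9| < delta forces both bounds, so |(6u + 6)/(u - 5) − 15| < eps.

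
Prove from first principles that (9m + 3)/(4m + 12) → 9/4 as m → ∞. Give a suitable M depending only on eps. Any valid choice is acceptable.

Fix eps > 0. For m ≥ 1, |(9m + 3)/(4m + 12) − (9/4)| = |-96|/(4(4m + 12)) = 96/(4(4m + 12)).
Since 4m + 12 ≥ 4m for m ≥ 1, this is ≤ 96/(4·4m) = 6/m.
So |(9m + 3)/(4m + 12) − (9/4)| < eps whenever m > 6/eps.
Take M = 6/eps. If m > M then |(9m + 3)/(4m + 12) − (9/4)| ≤ 6/m < eps.

M = 6/eps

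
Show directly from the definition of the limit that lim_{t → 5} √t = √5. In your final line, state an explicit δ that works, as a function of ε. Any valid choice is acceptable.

δ = min(5, √5·ε)

Suppose ε > 0. We want δ > 0 such that 0 < |t − 5| < δ implies |√t − √5| < ε.
Multiplying by the conjugate, |√t − √5| = |t − 5|/(√t + √5).
Restrict δ ≤ 5 so that |t − 5| < 5 forces t > 0, and then √t + √5 > √5.
Hence |√t − √5| < |t − 5|/√5, which is < ε once |t − 5| < √5·ε.
Take δ = min(5, √5·ε). If 0 < |t − 5| < δ then t > 0 and |√t − √5| < |t − 5|/√5 < ε.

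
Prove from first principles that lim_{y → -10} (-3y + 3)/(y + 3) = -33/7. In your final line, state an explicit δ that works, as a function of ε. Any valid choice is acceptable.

Let ε > 0 be given. We want δ > 0 with 0 < |y + 10| < δ ⇒ |(-3y + 3)/(y + 3) + 33/7| < ε.
Combining over a common denominator, (-3y + 3)/(y + 3) + 33/7 = [(-3y + 3)·(-7) − 33·(y + 3)] / [(-7)·(y + 3)] = -12(y + 10) / ((-7)(y + 3)).
So |(-3y + 3)/(y + 3) + 33/7| = 12|y + 10| / (7·|y + 3|).
Require δ ≤ 7/2, so |y + 3| ≥ |-7| − |y + 10| > 7 − 7/2 = 7/2.
Hence |(-3y + 3)/(y + 3) + 33/7| < 12|y + 10|/(7·(7/2)) = (24/49)|y + 10|, which is < ε once |y + 10| < (49/24)ε.
Take δ = min(7/2, (49/24)ε). Then 0 < |y + 10| < δ forces both bounds, so |(-3y + 3)/(y + 3) + 33/7| < ε.

δ = min(7/2, (49/24)ε)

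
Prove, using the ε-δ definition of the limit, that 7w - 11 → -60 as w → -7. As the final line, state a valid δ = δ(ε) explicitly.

δ = ε/7

Let ε > 0 be given. We need δ > 0 so that 0 < |w + 7| < δ implies |(7w - 11) + 60| < ε.
|(7w - 11) + 60| = |7w + 49| = 7|w + 7|.
Thus it suffices that |w + 7| < ε/7.
Take δ = ε/7. If 0 < |w + 7| < δ then |(7w - 11) + 60| = 7|w + 7| < 7·(ε/7) = ε.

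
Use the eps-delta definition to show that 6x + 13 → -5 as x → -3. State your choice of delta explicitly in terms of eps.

delta = eps/6

Fix eps > 0. We need delta > 0 so that 0 < |x + 3| < delta implies |(6x + 13) + 5| < eps.
Since (6x + 13) + 5 = 6(x + 3), we have |(6x + 13) + 5| = 6|x + 3|.
Thus it suffices that |x + 3| < eps/6.
Take delta = eps/6. If 0 < |x + 3| < delta then |(6x + 13) + 5| = 6|x + 3| < 6·(eps/6) = eps.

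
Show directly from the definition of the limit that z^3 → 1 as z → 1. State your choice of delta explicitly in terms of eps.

delta = min(2, eps/13)

Let eps > 0 be given. We seek delta > 0 with 0 < |z − 1| < delta ⇒ |z^3 − 1| < eps.
Factor: z^3 − 1 = (z − 1)(z^2 + z + 1), so |z^3 − 1| = |z − 1|·|z^2 + z + 1|.
Restrict delta ≤ 2. Then |z − 1| < 2 gives |z| < 3, so by the triangle inequality |z^2 + z + 1| ≤ 3^2 + 3 + 1 = 13.
Hence |z^3 − 1| ≤ 13|z − 1|, which is < eps once |z − 1| < eps/13.
Take delta = min(2, eps/13). If 0 < |z − 1| < delta then both bounds hold and |z^3 − 1| ≤ 13|z − 1| < 13·(eps/13) = eps.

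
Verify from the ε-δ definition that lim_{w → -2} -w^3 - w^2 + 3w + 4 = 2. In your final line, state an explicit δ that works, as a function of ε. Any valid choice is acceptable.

δ = min(1, ε/13)

Let ε > 0. We want δ > 0 such that 0 < |w + 2| < δ implies |(-w^3 - w^2 + 3w + 4) − 2| < ε.
(-w^3 - w^2 + 3w + 4) − 2 = -w^3 - w^2 + 3w + 2 = (w + 2)(-w^2 + w + 1).
So |(-w^3 - w^2 + 3w + 4) − 2| = |w + 2|·|-w^2 + w + 1|.
Assume first that |w + 2| < 1, so |w| < 3. Then |-w^2 + w + 1| ≤ 3^2 + 3 + 1 = 13.
Hence |(-w^3 - w^2 + 3w + 4) − 2| ≤ 13|w + 2| < ε provided |w + 2| < ε/13.
Choosing δ = min(1, ε/13) ensures both conditions, hence |(-w^3 - w^2 + 3w + 4) − 2| < ε.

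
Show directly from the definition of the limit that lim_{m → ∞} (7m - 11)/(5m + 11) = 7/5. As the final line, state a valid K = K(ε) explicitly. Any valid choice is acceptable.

Suppose ε > 0. For m ≥ 1, |(7m - 11)/(5m + 11) − (7/5)| = |-132|/(5(5m + 11)) = 132/(5(5m + 11)).
Since 5m + 11 ≥ 5m for m ≥ 1, this is ≤ 132/(5·5m) = (132/25)/m.
So |(7m - 11)/(5m + 11) − (7/5)| < ε whenever m > (132/25)/ε.
Take K = (132/25)/ε. If m > K then |(7m - 11)/(5m + 11) − (7/5)| ≤ (132/25)/m < ε.

K = (132/25)/ε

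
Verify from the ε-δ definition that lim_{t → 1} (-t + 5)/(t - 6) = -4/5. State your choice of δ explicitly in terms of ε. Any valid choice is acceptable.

Let ε > 0 be given. We want δ > 0 with 0 < |t − 1| < δ ⇒ |(-t + 5)/(t - 6) + 4/5| < ε.
Combining over a common denominator, (-t + 5)/(t - 6) + 4/5 = [(-t + 5)·(-5) − 4·(t - 6)] / [(-5)·(t - 6)] = 1(t − 1) / ((-5)(t - 6)).
So |(-t + 5)/(t - 6) + 4/5| = |t − 1| / (5·|t − 6|).
Restrict δ ≤ 5/2. Then |t − 1| < 5/2 gives |t − 6| = |(t − 1) + (-5)| ≥ 5 − 5/2 = 5/2.
Hence |(-t + 5)/(t - 6) + 4/5| < |t − 1|/(5·(5/2)) = (2/25)|t − 1|, which is < ε once |t − 1| < (25/2)ε.
Take δ = min(5/2, (25/2)ε). Then 0 < |t − 1| < δ forces both bounds, so |(-t + 5)/(t - 6) + 4/5| < ε.

δ = min(5/2, (25/2)ε)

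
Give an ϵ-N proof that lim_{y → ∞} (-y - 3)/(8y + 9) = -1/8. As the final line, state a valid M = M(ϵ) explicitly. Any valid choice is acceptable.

Let ϵ > 0 be given. We seek M > 0 such that y > M implies |(-y - 3)/(8y + 9) + 1/8| < ϵ.
(-y - 3)/(8y + 9) + 1/8 = (8(-y - 3) − (-1)(8y + 9)) / (8(8y + 9)) = -15/(8(8y + 9)).
For y > 0 we have 8y + 9 > 8y, so |(-y - 3)/(8y + 9) + 1/8| = 15/(8(8y + 9)) < 15/(8·8y) = (15/64)/y.
Thus |(-y - 3)/(8y + 9) + 1/8| < ϵ whenever y > (15/64)/ϵ.
Take M = (15/64)/ϵ. If y > M then |(-y - 3)/(8y + 9) + 1/8| < (15/64)/y < ϵ.

M = (15/64)/ϵ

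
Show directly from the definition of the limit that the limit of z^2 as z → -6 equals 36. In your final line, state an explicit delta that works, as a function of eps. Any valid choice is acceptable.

Let eps > 0. We seek delta > 0 with 0 < |z + 6| < delta ⇒ |z^2 − 36| < eps.
Factor: z^2 − 36 = (z + 6)(z - 6), so |z^2 − 36| = |z + 6|·|z - 6|.
Restrict delta ≤ 1. Then |z + 6| < 1 gives |z| < 7, so by the triangle inequality |z - 6| ≤ 7 + 6 = 13.
Hence |z^2 − 36| ≤ 13|z + 6|, which is < eps once |z + 6| < eps/13.
Take delta = min(1, eps/13). If 0 < |z + 6| < delta then both bounds hold and |z^2 − 36| ≤ 13|z + 6| < 13·(eps/13) = eps.

delta = min(1, eps/13)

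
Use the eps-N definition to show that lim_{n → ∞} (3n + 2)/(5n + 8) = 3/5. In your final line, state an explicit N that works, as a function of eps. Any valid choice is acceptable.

N = (14/25)/eps

Suppose eps > 0. For n ≥ 1, |(3n + 2)/(5n + 8) − (3/5)| = |-14|/(5(5n + 8)) = 14/(5(5n + 8)).
Since 5n + 8 ≥ 5n for n ≥ 1, this is ≤ 14/(5·5n) = (14/25)/n.
So |(3n + 2)/(5n + 8) − (3/5)| < eps whenever n > (14/25)/eps.
Take N = (14/25)/eps. If n > N then |(3n + 2)/(5n + 8) − (3/5)| ≤ (14/25)/n < eps.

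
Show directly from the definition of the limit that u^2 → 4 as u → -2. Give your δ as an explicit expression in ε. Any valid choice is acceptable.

Suppose ε > 0. We seek δ > 0 with 0 < |u + 2| < δ ⇒ |u^2 − 4| < ε.
Factor: u^2 − 4 = (u + 2)(u - 2), so |u^2 − 4| = |u + 2|·|u - 2|.
Impose δ ≤ 1 so that |u| < 3; then |u - 2| ≤ 5.
Hence |u^2 − 4| ≤ 5|u + 2|, which is < ε once |u + 2| < ε/5.
Take δ = min(1, ε/5). If 0 < |u + 2| < δ then both bounds hold and |u^2 − 4| ≤ 5|u + 2| < 5·(ε/5) = ε.

δ = min(1, ε/5)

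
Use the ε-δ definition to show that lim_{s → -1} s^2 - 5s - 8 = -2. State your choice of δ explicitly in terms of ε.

Fix ε > 0. We want δ > 0 such that 0 < |s + 1| < δ implies |(s^2 - 5s - 8) + 2| < ε.
(s^2 - 5s - 8) + 2 = s^2 - 5s - 6 = (s + 1)(s - 6).
So |(s^2 - 5s - 8) + 2| = |s + 1|·|s - 6|.
Assume first that |s + 1| < 2, so |s| < 3. Then |s - 6| ≤ 3 + 6 = 9.
Hence |(s^2 - 5s - 8) + 2| ≤ 9|s + 1| < ε provided |s + 1| < ε/9.
Take δ = min(2, ε/9). Then 0 < |s + 1| < δ gives both |s + 1| < 2 and |s + 1| < ε/9, so |(s^2 - 5s - 8) + 2| < ε.

δ = min(2, ε/9)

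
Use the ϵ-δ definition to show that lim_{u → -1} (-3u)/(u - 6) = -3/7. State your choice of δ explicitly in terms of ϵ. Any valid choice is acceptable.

δ = min(7/2, (49/36)ϵ)

Fix ϵ > 0. We want δ > 0 with 0 < |u + 1| < δ ⇒ |(-3u)/(u - 6) + 3/7| < ϵ.
Combining over a common denominator, (-3u)/(u - 6) + 3/7 = [(-3u)·(-7) − 3·(u - 6)] / [(-7)·(u - 6)] = 18(u + 1) / ((-7)(u - 6)).
So |(-3u)/(u - 6) + 3/7| = 18|u + 1| / (7·|u − 6|).
Restrict δ ≤ 7/2. Then |u + 1| < 7/2 gives |u − 6| = |(u + 1) + (-7)| ≥ 7 − 7/2 = 7/2.
Hence |(-3u)/(u - 6) + 3/7| < 18|u + 1|/(7·(7/2)) = (36/49)|u + 1|, which is < ϵ once |u + 1| < (49/36)ϵ.
Take δ = min(7/2, (49/36)ϵ). Then 0 < |u + 1| < δ forces both bounds, so |(-3u)/(u - 6) + 3/7| < ϵ.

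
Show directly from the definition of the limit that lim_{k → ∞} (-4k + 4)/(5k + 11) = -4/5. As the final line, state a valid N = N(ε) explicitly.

Let ε > 0 be given. For k ≥ 1, |(-4k + 4)/(5k + 11) + 4/5| = |64|/(5(5k + 11)) = 64/(5(5k + 11)).
Since 5k + 11 ≥ 5k for k ≥ 1, this is ≤ 64/(5·5k) = (64/25)/k.
So |(-4k + 4)/(5k + 11) + 4/5| < ε whenever k > (64/25)/ε.
Take N = (64/25)/ε. If k > N then |(-4k + 4)/(5k + 11) + 4/5| ≤ (64/25)/k < ε.

N = (64/25)/ε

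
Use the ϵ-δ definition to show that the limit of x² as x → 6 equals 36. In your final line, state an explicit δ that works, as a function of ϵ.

Suppose ϵ > 0. We seek δ > 0 with 0 < |x − 6| < δ ⇒ |x² − 36| < ϵ.
Factor: x² − 36 = (x − 6)(x + 6), so |x² − 36| = |x − 6|·|x + 6|.
Restrict δ ≤ 1. Then |x − 6| < 1 gives |x| < 7, so by the triangle inequality |x + 6| ≤ 7 + 6 = 13.
Hence |x² − 36| ≤ 13|x − 6|, which is < ϵ once |x − 6| < ϵ/13.
Take δ = min(1, ϵ/13). If 0 < |x − 6| < δ then both bounds hold and |x² − 36| ≤ 13|x − 6| < 13·(ϵ/13) = ϵ.

δ = min(1, ϵ/13)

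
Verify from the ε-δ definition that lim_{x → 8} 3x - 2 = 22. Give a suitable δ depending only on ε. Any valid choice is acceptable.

δ = ε/3

Fix ε > 0. We need δ > 0 so that 0 < |x − 8| < δ implies |(3x - 2) − 22| < ε.
Since (3x - 2) − 22 = 3(x − 8), we have |(3x - 2) − 22| = 3|x − 8|.
Thus it suffices that |x − 8| < ε/3.
Choosing δ = ε/3 gives |(3x - 2) − 22| = 3|x − 8| < ε whenever |x − 8| < δ.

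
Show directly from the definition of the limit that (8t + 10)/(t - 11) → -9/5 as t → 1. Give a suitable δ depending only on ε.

Let ε > 0 be given. We want δ > 0 with 0 < |t − 1| < δ ⇒ |(8t + 10)/(t - 11) + 9/5| < ε.
Combining over a common denominator, (8t + 10)/(t - 11) + 9/5 = [(8t + 10)·(-10) − 18·(t - 11)] / [(-10)·(t - 11)] = -98(t − 1) / ((-10)(t - 11)).
So |(8t + 10)/(t - 11) + 9/5| = 98|t − 1| / (10·|t − 11|).
Require δ ≤ 5, so |t − 11| ≥ |-10| − |t − 1| > 10 − 5 = 5.
Hence |(8t + 10)/(t - 11) + 9/5| < 98|t − 1|/(10·5) = (49/25)|t − 1|, which is < ε once |t − 1| < (25/49)ε.
Take δ = min(5, (25/49)ε). Then 0 < |t − 1| < δ forces both bounds, so |(8t + 10)/(t - 11) + 9/5| < ε.

δ = min(5, (25/49)ε)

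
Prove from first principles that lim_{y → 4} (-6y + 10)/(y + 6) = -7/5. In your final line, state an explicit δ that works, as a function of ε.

Fix ε > 0. We want δ > 0 with 0 < |y − 4| < δ ⇒ |(-6y + 10)/(y + 6) + 7/5| < ε.
Combining over a common denominator, (-6y + 10)/(y + 6) + 7/5 = [(-6y + 10)·10 − (-14)·(y + 6)] / [10·(y + 6)] = -46(y − 4) / (10(y + 6)).
So |(-6y + 10)/(y + 6) + 7/5| = 46|y − 4| / (10·|y + 6|).
Restrict δ ≤ 5. Then |y − 4| < 5 gives |y + 6| = |(y − 4) + 10| ≥ 10 − 5 = 5.
Hence |(-6y + 10)/(y + 6) + 7/5| < 46|y − 4|/(10·5) = (23/25)|y − 4|, which is < ε once |y − 4| < (25/23)ε.
Take δ = min(5, (25/23)ε). Then 0 < |y − 4| < δ forces both bounds, so |(-6y + 10)/(y + 6) + 7/5| < ε.

δ = min(5, (25/23)ε)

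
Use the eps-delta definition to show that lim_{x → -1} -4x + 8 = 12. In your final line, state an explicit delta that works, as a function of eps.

Let eps > 0. We need delta > 0 so that 0 < |x + 1| < delta implies |(-4x + 8) − 12| < eps.
|(-4x + 8) − 12| = |-4x - 4| = 4|x + 1|.
Thus it suffices that |x + 1| < eps/4.
Take delta = eps/4. If 0 < |x + 1| < delta then |(-4x + 8) − 12| = 4|x + 1| < 4·(eps/4) = eps.

delta = eps/4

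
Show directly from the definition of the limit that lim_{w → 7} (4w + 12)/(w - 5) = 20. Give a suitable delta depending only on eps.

delta = min(1, (1/16)eps)

Let eps > 0. We want delta > 0 with 0 < |w − 7| < delta ⇒ |(4w + 12)/(w - 5) − 20| < eps.
Combining over a common denominator, (4w + 12)/(w - 5) − 20 = [(4w + 12)·2 − 40·(w - 5)] / [2·(w - 5)] = -32(w − 7) / (2(w - 5)).
So |(4w + 12)/(w - 5) − 20| = 32|w − 7| / (2·|w − 5|).
Restrict delta ≤ 1. Then |w − 7| < 1 gives |w − 5| = |(w − 7) + 2| ≥ 2 − 1 = 1.
Hence |(4w + 12)/(w - 5) − 20| < 32|w − 7|/(2·1) = 16|w − 7|, which is < eps once |w − 7| < (1/16)eps.
Take delta = min(1, (1/16)eps). Then 0 < |w − 7| < delta forces both bounds, so |(4w + 12)/(w - 5) − 20| < eps.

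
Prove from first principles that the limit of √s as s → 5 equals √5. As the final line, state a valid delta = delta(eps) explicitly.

delta = min(5, √5·eps)

Fix eps > 0. We want delta > 0 such that 0 < |s − 5| < delta implies |√s − √5| < eps.
Rationalise: √s − √5 = (s − 5)/(√s + √5), so |√s − √5| = |s − 5|/(√s + √5).
Restrict delta ≤ 5 so that |s − 5| < 5 forces s > 0, and then √s + √5 > √5.
Hence |√s − √5| < |s − 5|/√5, which is < eps once |s − 5| < √5·eps.
Take delta = min(5, √5·eps). If 0 < |s − 5| < delta then s > 0 and |√s − √5| < |s − 5|/√5 < eps.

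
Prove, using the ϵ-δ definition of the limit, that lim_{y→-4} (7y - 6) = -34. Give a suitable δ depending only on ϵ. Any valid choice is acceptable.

Let ϵ > 0 be given. We need δ > 0 so that 0 < |y + 4| < δ implies |(7y - 6) + 34| < ϵ.
Since (7y - 6) + 34 = 7(y + 4), we have |(7y - 6) + 34| = 7|y + 4|.
So 7|y + 4| < ϵ exactly when |y + 4| < ϵ/7.
Take δ = ϵ/7. If 0 < |y + 4| < δ then |(7y - 6) + 34| = 7|y + 4| < 7·(ϵ/7) = ϵ.

δ = ϵ/7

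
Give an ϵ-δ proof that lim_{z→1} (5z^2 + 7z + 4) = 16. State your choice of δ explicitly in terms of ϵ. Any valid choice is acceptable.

δ = min(1, ϵ/22)

Let ϵ > 0. We want δ > 0 such that 0 < |z − 1| < δ implies |(5z^2 + 7z + 4) − 16| < ϵ.
(5z^2 + 7z + 4) − 16 = 5z^2 + 7z - 12 = (z − 1)(5z + 12).
So |(5z^2 + 7z + 4) − 16| = |z − 1|·|5z + 12|.
Assume first that |z − 1| < 1, so |z| < 2. Then |5z + 12| ≤ 5·2 + 12 = 22.
Hence |(5z^2 + 7z + 4) − 16| ≤ 22|z − 1| < ϵ provided |z − 1| < ϵ/22.
Take δ = min(1, ϵ/22). Then 0 < |z − 1| < δ gives both |z − 1| < 1 and |z − 1| < ϵ/22, so |(5z^2 + 7z + 4) − 16| < ϵ.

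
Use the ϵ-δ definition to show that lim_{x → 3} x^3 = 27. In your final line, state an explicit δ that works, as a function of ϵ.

δ = min(2, ϵ/49)

Let ϵ > 0. We seek δ > 0 with 0 < |x − 3| < δ ⇒ |x^3 − 27| < ϵ.
Factor: x^3 − 27 = (x − 3)(x^2 + 3x + 9), so |x^3 − 27| = |x − 3|·|x^2 + 3x + 9|.
Restrict δ ≤ 2. Then |x − 3| < 2 gives |x| < 5, so by the triangle inequality |x^2 + 3x + 9| ≤ 5^2 + 3·5 + 9 = 49.
Hence |x^3 − 27| ≤ 49|x − 3|, which is < ϵ once |x − 3| < ϵ/49.
Take δ = min(2, ϵ/49). If 0 < |x − 3| < δ then both bounds hold and |x^3 − 27| ≤ 49|x − 3| < 49·(ϵ/49) = ϵ.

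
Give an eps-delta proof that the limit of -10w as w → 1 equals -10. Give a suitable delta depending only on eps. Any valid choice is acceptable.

delta = eps/10

Let eps > 0. We need delta > 0 so that 0 < |w − 1| < delta implies |(-10w) + 10| < eps.
|(-10w) + 10| = |-10w + 10| = 10|w − 1|.
So 10|w − 1| < eps exactly when |w − 1| < eps/10.
Choosing delta = eps/10 gives |(-10w) + 10| = 10|w − 1| < eps whenever |w − 1| < delta.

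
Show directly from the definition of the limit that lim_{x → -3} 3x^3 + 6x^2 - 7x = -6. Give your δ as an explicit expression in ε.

δ = min(1, ε/62)

Let ε > 0 be given. We want δ > 0 such that 0 < |x + 3| < δ implies |(3x^3 + 6x^2 - 7x) + 6| < ε.
(3x^3 + 6x^2 - 7x) + 6 = 3x^3 + 6x^2 - 7x + 6 = (x + 3)(3x^2 - 3x + 2).
So |(3x^3 + 6x^2 - 7x) + 6| = |x + 3|·|3x^2 - 3x + 2|.
Require δ ≤ 1. Then |x + 3| < 1 gives |x| < 4, and by the triangle inequality |3x^2 - 3x + 2| ≤ 3·4^2 + 3·4 + 2 = 62.
Hence |(3x^3 + 6x^2 - 7x) + 6| ≤ 62|x + 3| < ε provided |x + 3| < ε/62.
Take δ = min(1, ε/62). Then 0 < |x + 3| < δ gives both |x + 3| < 1 and |x + 3| < ε/62, so |(3x^3 + 6x^2 - 7x) + 6| < ε.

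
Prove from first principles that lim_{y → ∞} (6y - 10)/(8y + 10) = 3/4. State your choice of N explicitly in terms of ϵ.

N = (35/16)/ϵ

Let ϵ > 0. We seek N > 0 such that y > N implies |(6y - 10)/(8y + 10) − (3/4)| < ϵ.
(6y - 10)/(8y + 10) − (3/4) = (8(6y - 10) − 6(8y + 10)) / (8(8y + 10)) = -140/(8(8y + 10)).
For y > 0 we have 8y + 10 > 8y, so |(6y - 10)/(8y + 10) − (3/4)| = 140/(8(8y + 10)) < 140/(8·8y) = (35/16)/y.
Thus |(6y - 10)/(8y + 10) − (3/4)| < ϵ whenever y > (35/16)/ϵ.
Take N = (35/16)/ϵ. If y > N then |(6y - 10)/(8y + 10) − (3/4)| < (35/16)/y < ϵ.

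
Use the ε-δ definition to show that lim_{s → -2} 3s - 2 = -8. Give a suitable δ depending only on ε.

δ = ε/3

Let ε > 0. We need δ > 0 so that 0 < |s + 2| < δ implies |(3s - 2) + 8| < ε.
Since (3s - 2) + 8 = 3(s + 2), we have |(3s - 2) + 8| = 3|s + 2|.
Thus it suffices that |s + 2| < ε/3.
Take δ = ε/3. If 0 < |s + 2| < δ then |(3s - 2) + 8| = 3|s + 2| < 3·(ε/3) = ε.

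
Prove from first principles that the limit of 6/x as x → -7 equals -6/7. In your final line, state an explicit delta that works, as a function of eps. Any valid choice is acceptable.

Let eps > 0. We seek delta > 0 such that 0 < |x + 7| < delta implies |6/x + 6/7| < eps.
|6/x + 6/7| = 6·|-7 − x|/(7·|x|) = 6|x + 7|/(7|x|).
Restrict delta ≤ 7/2. Then |x + 7| < 7/2 gives |x| > 7/2, so 7|x| > 49/2.
Then |6/x + 6/7| < 6|x + 7|/(49/2), which is < eps when |x + 7| < (49/12)eps.
Take delta = min(7/2, (49/12)eps). Then 0 < |x + 7| < delta gives both |x + 7| < 7/2 and |x + 7| < (49/12)eps, so |6/x + 6/7| < eps.

delta = min(7/2, (49/12)eps)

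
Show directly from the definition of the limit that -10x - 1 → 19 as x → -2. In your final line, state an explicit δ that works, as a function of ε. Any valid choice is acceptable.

δ = ε/10

Let ε > 0 be given. We need δ > 0 so that 0 < |x + 2| < δ implies |(-10x - 1) − 19| < ε.
Since (-10x - 1) − 19 = -10(x + 2), we have |(-10x - 1) − 19| = 10|x + 2|.
So 10|x + 2| < ε exactly when |x + 2| < ε/10.
Take δ = ε/10. If 0 < |x + 2| < δ then |(-10x - 1) − 19| = 10|x + 2| < 10·(ε/10) = ε.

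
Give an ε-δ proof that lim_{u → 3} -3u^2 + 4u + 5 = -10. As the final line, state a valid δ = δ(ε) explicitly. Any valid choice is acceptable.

δ = min(1, ε/17)

Suppose ε > 0. We want δ > 0 such that 0 < |u − 3| < δ implies |(-3u^2 + 4u + 5) + 10| < ε.
(-3u^2 + 4u + 5) + 10 = -3u^2 + 4u + 15 = (u − 3)(-3u - 5).
So |(-3u^2 + 4u + 5) + 10| = |u − 3|·|-3u - 5|.
Require δ ≤ 1. Then |u − 3| < 1 gives |u| < 4, and by the triangle inequality |-3u - 5| ≤ 3·4 + 5 = 17.
Hence |(-3u^2 + 4u + 5) + 10| ≤ 17|u − 3| < ε provided |u − 3| < ε/17.
Take δ = min(1, ε/17). Then 0 < |u − 3| < δ gives both |u − 3| < 1 and |u − 3| < ε/17, so |(-3u^2 + 4u + 5) + 10| < ε.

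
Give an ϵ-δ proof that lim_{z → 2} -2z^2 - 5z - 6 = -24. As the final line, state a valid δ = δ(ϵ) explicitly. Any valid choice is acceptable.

Suppose ϵ > 0. We want δ > 0 such that 0 < |z − 2| < δ implies |(-2z^2 - 5z - 6) + 24| < ϵ.
(-2z^2 - 5z - 6) + 24 = -2z^2 - 5z + 18 = (z − 2)(-2z - 9).
So |(-2z^2 - 5z - 6) + 24| = |z − 2|·|-2z - 9|.
Assume first that |z − 2| < 2, so |z| < 4. Then |-2z - 9| ≤ 2·4 + 9 = 17.
Hence |(-2z^2 - 5z - 6) + 24| ≤ 17|z − 2| < ϵ provided |z − 2| < ϵ/17.
Take δ = min(2, ϵ/17). Then 0 < |z − 2| < δ gives both |z − 2| < 2 and |z − 2| < ϵ/17, so |(-2z^2 - 5z - 6) + 24| < ϵ.

δ = min(2, ϵ/17)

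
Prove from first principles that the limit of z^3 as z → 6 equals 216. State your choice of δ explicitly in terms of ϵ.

Let ϵ > 0. We seek δ > 0 with 0 < |z − 6| < δ ⇒ |z^3 − 216| < ϵ.
Factor: z^3 − 216 = (z − 6)(z^2 + 6z + 36), so |z^3 − 216| = |z − 6|·|z^2 + 6z + 36|.
Restrict δ ≤ 1. Then |z − 6| < 1 gives |z| < 7, so by the triangle inequality |z^2 + 6z + 36| ≤ 7^2 + 6·7 + 36 = 127.
Hence |z^3 − 216| ≤ 127|z − 6|, which is < ϵ once |z − 6| < ϵ/127.
Take δ = min(1, ϵ/127). If 0 < |z − 6| < δ then both bounds hold and |z^3 − 216| ≤ 127|z − 6| < 127·(ϵ/127) = ϵ.

δ = min(1, ϵ/127)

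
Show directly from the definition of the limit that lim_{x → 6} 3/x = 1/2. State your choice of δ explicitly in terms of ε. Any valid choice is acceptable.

Let ε > 0. We seek δ > 0 such that 0 < |x − 6| < δ implies |3/x − (1/2)| < ε.
|3/x − (1/2)| = 3·|6 − x|/(6·|x|) = 3|x − 6|/(6|x|).
Restrict δ ≤ 3. Then |x − 6| < 3 gives |x| > 3, so 6|x| > 18.
Then |3/x − (1/2)| < 3|x − 6|/18, which is < ε when |x − 6| < 6ε.
Take δ = min(3, 6ε). Then 0 < |x − 6| < δ gives both |x − 6| < 3 and |x − 6| < 6ε, so |3/x − (1/2)| < ε.

δ = min(3, 6ε)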